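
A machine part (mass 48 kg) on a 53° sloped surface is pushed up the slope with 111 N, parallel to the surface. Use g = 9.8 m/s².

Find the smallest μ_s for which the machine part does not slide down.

μ_s,min ≈ 0.935

N = m g cos θ = 283.1 N.
Friction must make up the shortfall along the incline: f = m g sin θ − P = 375.7 − 111 = 264.7 N.
At the threshold f = μ_s N, so μ_s,min = 264.7/283.1 = 0.935.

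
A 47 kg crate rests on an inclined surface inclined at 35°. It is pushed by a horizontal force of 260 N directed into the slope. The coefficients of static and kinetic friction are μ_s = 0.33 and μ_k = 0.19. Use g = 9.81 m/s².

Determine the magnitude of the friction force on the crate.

f ≈ 51.5 N (up the incline)

The horizontal push has a component P sin θ into the surface, so N = m g cos θ + P sin θ = 377.7 + 149.1 = 526.8 N.
Along the incline, the net driving force (taking up-slope positive) is P cos θ − m g sin θ = 213 − 264.5 = -51.48 N, so equilibrium requires friction f = 51.48 N (up-slope).
The limit of static friction is μ_s N = 173.8 N.
|f_req| = 51.48 ≤ 173.8 N → the crate is in equilibrium; friction equals the required value.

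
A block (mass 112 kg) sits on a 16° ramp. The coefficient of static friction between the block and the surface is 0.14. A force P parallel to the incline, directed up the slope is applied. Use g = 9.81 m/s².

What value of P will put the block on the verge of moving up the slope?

P ≈ 451 N

At impending motion up the slope, friction acts down-slope at its limit: f = μ_s N.
P is parallel to the surface, so N = m g cos θ = 1060 N.
Along the incline: P = m g sin θ + μ_s N = 303 + 0.14×1060 = 451 N.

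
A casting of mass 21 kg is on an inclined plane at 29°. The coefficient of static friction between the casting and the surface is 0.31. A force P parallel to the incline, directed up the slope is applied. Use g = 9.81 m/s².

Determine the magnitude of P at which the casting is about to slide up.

At impending motion up the slope, friction acts down-slope at its limit: f = μ_s N.
P is parallel to the surface, so N = m g cos θ = 180 N.
Along the incline: P = m g sin θ + μ_s N = 99.9 + 0.31×180 = 156 N.

P ≈ 156 N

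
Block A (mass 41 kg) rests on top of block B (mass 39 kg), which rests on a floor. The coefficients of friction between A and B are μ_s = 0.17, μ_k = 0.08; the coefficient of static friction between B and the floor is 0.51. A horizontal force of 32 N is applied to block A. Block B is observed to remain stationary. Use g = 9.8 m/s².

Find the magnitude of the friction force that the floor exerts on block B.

f ≈ 32 N

Normal force at the A–B interface: N₁ = m_A g = 401.8 N.
Maximum static friction on A from B: μ_s N₁ = 0.17×401.8 = 68.31 N.
P = 32 N is within that limit, so A and B move together (both at rest); the A–B friction is simply f₁ = P = 32 N.
By Newton's third law B feels 32 N forward from A. With B stationary, the floor's static friction on B balances it: f₂ = 32 N (well within μ_s(m_A+m_B)g = 399.8 N).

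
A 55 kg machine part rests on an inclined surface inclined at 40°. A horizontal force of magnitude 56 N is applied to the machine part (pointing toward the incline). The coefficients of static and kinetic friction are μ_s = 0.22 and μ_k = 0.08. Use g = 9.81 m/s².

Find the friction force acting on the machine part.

Normal direction: N = m g cos θ + P sin θ = 449.3 N.
Parallel to the incline: P cos θ − m g sin θ = 42.9 − 346.8 = -303.9 N; the friction needed to balance this is 303.9 N acting up the slope.
The limit of static friction is μ_s N = 98.85 N.
|f_req| = 303.9 > 98.85 N → the machine part slides down the incline; f = μ_k N = 0.08 × 449.3 = 35.9 N.

f ≈ 35.9 N (up the incline)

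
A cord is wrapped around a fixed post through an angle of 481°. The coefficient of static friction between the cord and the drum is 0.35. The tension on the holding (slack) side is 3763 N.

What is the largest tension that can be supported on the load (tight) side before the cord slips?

T_max ≈ 71100 N

At impending slip the capstan equation gives T₂/T₁ = e^{μβ} with β in radians.
β = 481° × π/180 = 8.395 rad.
e^{μβ} = e^{0.35×8.395} = 18.88.
T₂ = T₁ · e^{μβ} = 3763 × 18.88 = 71100 N.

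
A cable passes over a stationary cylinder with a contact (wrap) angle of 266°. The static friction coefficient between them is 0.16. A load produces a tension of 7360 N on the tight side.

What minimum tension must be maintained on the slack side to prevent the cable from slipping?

T_min ≈ 3500 N

Capstan equation at impending slip: T_tight/T_slack = e^{μβ}.
β = 266° = 4.643 rad; e^{μβ} = e^{0.16×4.643} = 2.102.
T_slack = T_tight / e^{μβ} = 7360 / 2.102 = 3500 N.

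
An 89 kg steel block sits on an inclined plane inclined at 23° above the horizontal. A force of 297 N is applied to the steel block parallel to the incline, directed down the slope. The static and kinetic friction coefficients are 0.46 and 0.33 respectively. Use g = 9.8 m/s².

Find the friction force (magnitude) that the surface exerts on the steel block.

Normal force: N = m g cos θ = 89 × 9.8 × cos 23° = 802.9 N.
The friction needed for equilibrium is m g sin θ + P = 340.8 + 297 = 637.8 N, measured positive up-slope.
The static-friction ceiling is μ_s N = 0.46 × 802.9 = 369.3 N.
Since |637.8| > 369.3 N, static friction cannot hold it; the steel block slides down the incline and kinetic friction applies: f = μ_k N = 0.33 × 802.9 = 265 N.

f ≈ 265 N (up the incline)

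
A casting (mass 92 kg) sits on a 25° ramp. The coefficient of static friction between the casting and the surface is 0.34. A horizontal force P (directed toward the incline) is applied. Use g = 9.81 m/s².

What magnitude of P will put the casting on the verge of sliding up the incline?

P ≈ 865 N

At impending motion up the slope, friction acts down-slope at its limit: f = μ_s N.
Perpendicular to the incline: N = m g cos θ + P sin θ.
Along the incline: P cos θ = m g sin θ + μ_s N = m g sin θ + μ_s (m g cos θ + P sin θ).
Solving, P (cos θ − μ_s sin θ) = m g (sin θ + μ_s cos θ), so P = 92×9.81×(sin 25° + 0.34 cos 25°)/(cos 25° − 0.34 sin 25°) = 903×0.7308/0.7626 = 865 N.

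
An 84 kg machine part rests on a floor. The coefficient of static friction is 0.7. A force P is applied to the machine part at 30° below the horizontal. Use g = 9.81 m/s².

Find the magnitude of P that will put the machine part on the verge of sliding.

N = m g + P sin α (the push presses the machine part into the floor).
At impending slip, P cos α = μ_s N = μ_s (m g + P sin α).
Solving: P (cos α − μ_s sin α) = μ_s m g → P = 0.7×824/(cos 30° − 0.7 sin 30°) = 577/0.516 = 1120 N.

P ≈ 1120 N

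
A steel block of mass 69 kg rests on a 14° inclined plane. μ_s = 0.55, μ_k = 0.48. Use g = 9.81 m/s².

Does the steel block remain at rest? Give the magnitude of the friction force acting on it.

f ≈ 164 N

N = m g cos θ = 657 N.
Down-slope weight component: m g sin θ = 164 N.
μ_s N = 361 N.
164 ≤ 361 N, so it stays put; friction = 164 N.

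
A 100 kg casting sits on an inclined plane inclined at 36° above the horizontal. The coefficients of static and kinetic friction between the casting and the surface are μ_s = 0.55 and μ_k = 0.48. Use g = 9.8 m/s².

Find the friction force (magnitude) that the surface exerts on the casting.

Perpendicular to the surface, N = m g cos θ = 100·9.8·cos 36° = 792.8 N.
Along the slope the weight component is m g sin θ = 576 N; friction must supply exactly this, acting up-slope.
The static-friction ceiling is μ_s N = 0.55 × 792.8 = 436.1 N.
Since |576| > 436.1 N, static friction cannot hold it; the casting slides down the incline and kinetic friction applies: f = μ_k N = 0.48 × 792.8 = 381 N.

f ≈ 381 N (up the incline)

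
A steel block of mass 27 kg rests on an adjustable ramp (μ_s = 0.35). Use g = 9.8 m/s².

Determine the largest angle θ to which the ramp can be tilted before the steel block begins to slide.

At the slip threshold, m g sin θ = μ_s · m g cos θ, so tan θ = μ_s.
θ_max = arctan(0.35) = 19.3°.

θ_max ≈ 19.3°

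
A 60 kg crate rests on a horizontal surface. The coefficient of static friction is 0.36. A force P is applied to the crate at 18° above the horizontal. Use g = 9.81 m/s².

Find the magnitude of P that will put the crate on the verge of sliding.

N = m g − P sin α (the pull lifts the crate).
At impending slip, P cos α = μ_s N = μ_s (m g − P sin α).
Solving: P (cos α + μ_s sin α) = μ_s m g → P = 0.36×589/(cos 18° + 0.36 sin 18°) = 212/1.062 = 199 N.

P ≈ 199 N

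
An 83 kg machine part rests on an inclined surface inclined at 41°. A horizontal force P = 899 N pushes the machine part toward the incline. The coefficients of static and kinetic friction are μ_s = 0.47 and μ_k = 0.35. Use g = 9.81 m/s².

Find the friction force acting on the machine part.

Resolve perpendicular to the incline: N = m g cos θ + P sin θ = 83×9.81×cos 41° + 899×sin 41° = 1204 N.
Along the incline, the net driving force (taking up-slope positive) is P cos θ − m g sin θ = 678.5 − 534.2 = 144.3 N, so equilibrium requires friction f = -144.3 N (down-slope).
The limit of static friction is μ_s N = 566 N.
|f_req| = 144.3 ≤ 566 N → the machine part is in equilibrium; friction equals the required value.

f ≈ 144 N (down the incline)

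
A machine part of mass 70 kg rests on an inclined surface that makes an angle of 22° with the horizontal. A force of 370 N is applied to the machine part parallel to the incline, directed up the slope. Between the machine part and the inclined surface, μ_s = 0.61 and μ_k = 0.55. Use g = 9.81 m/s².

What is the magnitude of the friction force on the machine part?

f ≈ 113 N (down the incline)

The normal reaction is N = m g cos θ = 636.7 N.
Parallel to the incline, ΣF = 0 gives f = m g sin θ − P = 257.2 − 370 = -112.8 N (up-slope positive).
Maximum static friction available: μ_s N = 0.61 × 636.7 = 388.4 N.
Since |-112.8| ≤ 388.4 N, the machine part remains in static equilibrium and friction takes exactly the required value.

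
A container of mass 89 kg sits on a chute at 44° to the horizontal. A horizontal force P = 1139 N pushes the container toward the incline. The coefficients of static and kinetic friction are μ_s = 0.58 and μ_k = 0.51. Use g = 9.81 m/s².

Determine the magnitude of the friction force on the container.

f ≈ 213 N (down the incline)

Normal direction: N = m g cos θ + P sin θ = 1419 N.
Along the incline, the net driving force (taking up-slope positive) is P cos θ − m g sin θ = 819.3 − 606.5 = 212.8 N, so equilibrium requires friction f = -212.8 N (down-slope).
The limit of static friction is μ_s N = 823.2 N.
Since 212.8 N is within the 823.2 N limit, the container stays put and friction is exactly 213 N.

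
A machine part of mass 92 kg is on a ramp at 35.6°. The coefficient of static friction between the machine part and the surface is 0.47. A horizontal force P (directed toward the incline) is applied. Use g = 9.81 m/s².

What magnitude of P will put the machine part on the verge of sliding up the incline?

At impending motion up the slope, friction acts down-slope at its limit: f = μ_s N.
Perpendicular to the incline: N = m g cos θ + P sin θ.
Along the incline: P cos θ = m g sin θ + μ_s N = m g sin θ + μ_s (m g cos θ + P sin θ).
Solving, P (cos θ − μ_s sin θ) = m g (sin θ + μ_s cos θ), so P = 92×9.81×(sin 35.6° + 0.47 cos 35.6°)/(cos 35.6° − 0.47 sin 35.6°) = 903×0.9643/0.5395 = 1610 N.

P ≈ 1610 N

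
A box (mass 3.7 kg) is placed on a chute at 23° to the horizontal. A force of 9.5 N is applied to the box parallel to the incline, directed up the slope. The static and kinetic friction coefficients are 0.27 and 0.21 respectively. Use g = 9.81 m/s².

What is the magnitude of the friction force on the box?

f ≈ 4.68 N (up the incline)

Perpendicular to the surface, N = m g cos θ = 3.7·9.81·cos 23° = 33.41 N.
Parallel to the incline, ΣF = 0 gives f = m g sin θ − P = 14.18 − 9.5 = 4.682 N (up-slope positive).
Maximum static friction available: μ_s N = 0.27 × 33.41 = 9.021 N.
Since |4.682| ≤ 9.021 N, no slip — friction simply equals what equilibrium demands.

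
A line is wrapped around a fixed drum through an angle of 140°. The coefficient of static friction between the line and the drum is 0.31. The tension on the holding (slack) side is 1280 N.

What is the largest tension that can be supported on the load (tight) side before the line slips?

At impending slip the capstan equation gives T₂/T₁ = e^{μβ} with β in radians.
β = 140° × π/180 = 2.443 rad.
e^{μβ} = e^{0.31×2.443} = 2.133.
T₂ = T₁ · e^{μβ} = 1280 × 2.133 = 2730 N.

T_max ≈ 2730 N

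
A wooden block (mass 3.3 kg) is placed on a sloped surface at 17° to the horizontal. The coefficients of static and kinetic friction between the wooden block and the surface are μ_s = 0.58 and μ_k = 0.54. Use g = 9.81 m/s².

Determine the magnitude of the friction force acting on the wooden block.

Perpendicular to the surface, N = m g cos θ = 3.3·9.81·cos 17° = 30.96 N.
For equilibrium along the incline, friction must balance the weight component: f = m g sin θ = 9.465 N up the slope.
Maximum static friction available: μ_s N = 0.58 × 30.96 = 17.96 N.
Since |9.465| ≤ 17.96 N, static friction is sufficient; f equals the required value, not μ_s N.

f ≈ 9.46 N (up the incline)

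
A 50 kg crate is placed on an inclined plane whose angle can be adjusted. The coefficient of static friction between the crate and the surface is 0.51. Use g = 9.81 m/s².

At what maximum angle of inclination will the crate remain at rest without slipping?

At the slip threshold, m g sin θ = μ_s · m g cos θ, so tan θ = μ_s.
θ_max = arctan(0.51) = 27°.

θ_max ≈ 27°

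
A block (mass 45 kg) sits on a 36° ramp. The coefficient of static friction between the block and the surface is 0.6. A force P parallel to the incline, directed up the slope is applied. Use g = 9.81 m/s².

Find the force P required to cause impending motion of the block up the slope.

P ≈ 474 N

At impending motion up the slope, friction acts down-slope at its limit: f = μ_s N.
P is parallel to the surface, so N = m g cos θ = 357 N.
Along the incline: P = m g sin θ + μ_s N = 259 + 0.6×357 = 474 N.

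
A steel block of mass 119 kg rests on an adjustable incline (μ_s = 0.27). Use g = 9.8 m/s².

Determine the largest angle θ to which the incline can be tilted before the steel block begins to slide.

At the slip threshold, m g sin θ = μ_s · m g cos θ, so tan θ = μ_s.
θ_max = arctan(0.27) = 15.1°.

θ_max ≈ 15.1°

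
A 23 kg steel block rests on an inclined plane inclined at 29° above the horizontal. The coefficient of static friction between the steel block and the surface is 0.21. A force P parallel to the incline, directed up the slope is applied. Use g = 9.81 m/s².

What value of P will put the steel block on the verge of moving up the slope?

P ≈ 151 N

At impending motion up the slope, friction acts down-slope at its limit: f = μ_s N.
P is parallel to the surface, so N = m g cos θ = 197 N.
Along the incline: P = m g sin θ + μ_s N = 109 + 0.21×197 = 151 N.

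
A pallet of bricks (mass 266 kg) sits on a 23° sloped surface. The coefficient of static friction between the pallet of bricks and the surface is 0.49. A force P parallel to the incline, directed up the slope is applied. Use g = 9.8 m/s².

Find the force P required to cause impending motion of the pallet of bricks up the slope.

At impending motion up the slope, friction acts down-slope at its limit: f = μ_s N.
P is parallel to the surface, so N = m g cos θ = 2400 N.
Along the incline: P = m g sin θ + μ_s N = 1020 + 0.49×2400 = 2190 N.

P ≈ 2190 N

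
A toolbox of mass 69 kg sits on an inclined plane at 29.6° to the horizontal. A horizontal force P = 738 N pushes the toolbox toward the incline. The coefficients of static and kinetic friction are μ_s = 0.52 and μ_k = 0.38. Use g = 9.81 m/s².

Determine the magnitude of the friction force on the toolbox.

Normal direction: N = m g cos θ + P sin θ = 953.1 N.
Along the incline, the net driving force (taking up-slope positive) is P cos θ − m g sin θ = 641.7 − 334.3 = 307.3 N, so equilibrium requires friction f = -307.3 N (down-slope).
The limit of static friction is μ_s N = 495.6 N.
Since 307.3 N is within the 495.6 N limit, the toolbox stays put and friction is exactly 307 N.

f ≈ 307 N (down the incline)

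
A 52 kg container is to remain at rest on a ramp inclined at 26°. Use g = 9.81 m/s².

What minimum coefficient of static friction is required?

At the slip threshold m g sin θ = μ_s m g cos θ, so μ_s,min = tan θ.
μ_s,min = tan 26° = 0.488.

μ_s,min ≈ 0.488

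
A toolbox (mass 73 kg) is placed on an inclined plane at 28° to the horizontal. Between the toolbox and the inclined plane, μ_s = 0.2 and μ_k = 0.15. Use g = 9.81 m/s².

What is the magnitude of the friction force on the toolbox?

The normal reaction is N = m g cos θ = 632.3 N.
Along the slope the weight component is m g sin θ = 336.2 N; friction must supply exactly this, acting up-slope.
Maximum static friction available: μ_s N = 0.2 × 632.3 = 126.5 N.
Since |336.2| > 126.5 N, static friction cannot hold it; the toolbox slides down the incline and kinetic friction applies: f = μ_k N = 0.15 × 632.3 = 94.8 N.

f ≈ 94.8 N (up the incline)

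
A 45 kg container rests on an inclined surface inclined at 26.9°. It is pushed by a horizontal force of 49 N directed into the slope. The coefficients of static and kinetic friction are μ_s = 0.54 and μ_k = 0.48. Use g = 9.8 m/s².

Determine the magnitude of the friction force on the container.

The horizontal push has a component P sin θ into the surface, so N = m g cos θ + P sin θ = 393.3 + 22.17 = 415.5 N.
Along the incline, the net driving force (taking up-slope positive) is P cos θ − m g sin θ = 43.7 − 199.5 = -155.8 N, so equilibrium requires friction f = 155.8 N (up-slope).
Maximum static friction: μ_s N = 0.54 × 415.5 = 224.3 N.
Since 155.8 N is within the 224.3 N limit, the container stays put and friction is exactly 156 N.

f ≈ 156 N (up the incline)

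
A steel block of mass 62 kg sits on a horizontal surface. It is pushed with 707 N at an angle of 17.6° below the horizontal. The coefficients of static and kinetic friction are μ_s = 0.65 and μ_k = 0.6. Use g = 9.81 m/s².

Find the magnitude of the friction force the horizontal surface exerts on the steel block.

Vertical equilibrium gives N = m g + P sin α = 822 N.
Horizontally, friction must balance P cos α = 673.9 N.
The static-friction limit is μ_s N = 534.3 N.
The required friction exceeds μ_s N, so the steel block moves and f = μ_k N = 493 N.

f ≈ 493 N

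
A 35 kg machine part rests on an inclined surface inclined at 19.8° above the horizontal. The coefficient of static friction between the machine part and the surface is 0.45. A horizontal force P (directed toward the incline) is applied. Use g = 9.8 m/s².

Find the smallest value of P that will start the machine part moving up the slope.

P ≈ 332 N

At impending motion up the slope, friction acts down-slope at its limit: f = μ_s N.
Perpendicular to the incline: N = m g cos θ + P sin θ.
Along the incline: P cos θ = m g sin θ + μ_s N = m g sin θ + μ_s (m g cos θ + P sin θ).
Solving, P (cos θ − μ_s sin θ) = m g (sin θ + μ_s cos θ), so P = 35×9.8×(sin 19.8° + 0.45 cos 19.8°)/(cos 19.8° − 0.45 sin 19.8°) = 343×0.7621/0.7884 = 332 N.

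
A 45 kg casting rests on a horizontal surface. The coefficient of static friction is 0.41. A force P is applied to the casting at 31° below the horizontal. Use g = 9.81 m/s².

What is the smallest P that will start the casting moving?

P ≈ 280 N

N = m g + P sin α (the push presses the casting into the horizontal surface).
At impending slip, P cos α = μ_s N = μ_s (m g + P sin α).
Solving: P (cos α − μ_s sin α) = μ_s m g → P = 0.41×441/(cos 31° − 0.41 sin 31°) = 181/0.646 = 280 N.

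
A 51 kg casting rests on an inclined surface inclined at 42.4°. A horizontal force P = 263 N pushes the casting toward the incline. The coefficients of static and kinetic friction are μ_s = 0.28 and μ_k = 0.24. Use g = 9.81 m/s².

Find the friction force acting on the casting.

The horizontal push has a component P sin θ into the surface, so N = m g cos θ + P sin θ = 369.5 + 177.3 = 546.8 N.
Along the incline, the net driving force (taking up-slope positive) is P cos θ − m g sin θ = 194.2 − 337.4 = -143.1 N, so equilibrium requires friction f = 143.1 N (up-slope).
The limit of static friction is μ_s N = 153.1 N.
|f_req| = 143.1 ≤ 153.1 N → the casting is in equilibrium; friction equals the required value.

f ≈ 143 N (up the incline)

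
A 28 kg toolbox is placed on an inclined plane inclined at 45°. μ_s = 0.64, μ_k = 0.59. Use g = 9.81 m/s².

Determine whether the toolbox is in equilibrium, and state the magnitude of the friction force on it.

f ≈ 115 N

N = m g cos θ = 194 N.
Down-slope weight component: m g sin θ = 194 N.
μ_s N = 124 N.
194 > 124 N, so it slides; kinetic friction f = μ_k N = 0.59×194 = 115 N.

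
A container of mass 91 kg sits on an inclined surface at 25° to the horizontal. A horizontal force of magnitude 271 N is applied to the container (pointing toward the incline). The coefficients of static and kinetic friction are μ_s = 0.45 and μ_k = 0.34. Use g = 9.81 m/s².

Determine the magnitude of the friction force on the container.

f ≈ 132 N (up the incline)

Normal direction: N = m g cos θ + P sin θ = 923.6 N.
Parallel to the incline: P cos θ − m g sin θ = 245.6 − 377.3 = -131.7 N; the friction needed to balance this is 131.7 N acting up the slope.
The limit of static friction is μ_s N = 415.6 N.
|f_req| = 131.7 ≤ 415.6 N → the container is in equilibrium; friction equals the required value.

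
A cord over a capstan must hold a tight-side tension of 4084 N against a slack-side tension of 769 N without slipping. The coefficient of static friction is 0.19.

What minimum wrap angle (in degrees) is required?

T₂/T₁ = e^{μβ} → β = ln(T₂/T₁)/μ.
β = ln(4084/769)/0.19 = 1.67/0.19 = 8.788 rad.
In degrees: β = 8.788 × 180/π = 504°.

β_min ≈ 504°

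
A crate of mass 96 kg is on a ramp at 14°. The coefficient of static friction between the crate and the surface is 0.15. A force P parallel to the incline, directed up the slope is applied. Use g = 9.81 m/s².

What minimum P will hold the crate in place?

The crate tends to slide down (tan θ > μ_s), so at the point of impending slip friction acts up-slope at its limit: f = μ_s N.
P is parallel to the surface, so N = m g cos θ = 914 N.
Along the incline: P + μ_s N = m g sin θ, so P = 228 − 0.15×914 = 90.8 N.

P_min ≈ 90.8 N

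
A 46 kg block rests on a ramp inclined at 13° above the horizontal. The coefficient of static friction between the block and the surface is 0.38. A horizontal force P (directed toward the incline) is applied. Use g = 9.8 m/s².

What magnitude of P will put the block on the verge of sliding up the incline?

At impending motion up the slope, friction acts down-slope at its limit: f = μ_s N.
Perpendicular to the incline: N = m g cos θ + P sin θ.
Along the incline: P cos θ = m g sin θ + μ_s N = m g sin θ + μ_s (m g cos θ + P sin θ).
Solving, P (cos θ − μ_s sin θ) = m g (sin θ + μ_s cos θ), so P = 46×9.8×(sin 13° + 0.38 cos 13°)/(cos 13° − 0.38 sin 13°) = 451×0.5952/0.8889 = 302 N.

P ≈ 302 N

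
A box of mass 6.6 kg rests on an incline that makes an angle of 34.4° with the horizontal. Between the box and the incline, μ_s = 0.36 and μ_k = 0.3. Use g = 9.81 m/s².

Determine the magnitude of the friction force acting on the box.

Normal force: N = m g cos θ = 6.6 × 9.81 × cos 34.4° = 53.42 N.
For equilibrium along the incline, friction must balance the weight component: f = m g sin θ = 36.58 N up the slope.
Static friction can supply at most μ_s N = 19.23 N.
Since |36.58| > 19.23 N, static friction cannot hold it; the box slides down the incline and kinetic friction applies: f = μ_k N = 0.3 × 53.42 = 16 N.

f ≈ 16 N (up the incline)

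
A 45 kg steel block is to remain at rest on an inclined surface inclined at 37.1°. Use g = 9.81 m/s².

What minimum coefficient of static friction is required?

μ_s,min ≈ 0.756

At the slip threshold m g sin θ = μ_s m g cos θ, so μ_s,min = tan θ.
μ_s,min = tan 37.1° = 0.756.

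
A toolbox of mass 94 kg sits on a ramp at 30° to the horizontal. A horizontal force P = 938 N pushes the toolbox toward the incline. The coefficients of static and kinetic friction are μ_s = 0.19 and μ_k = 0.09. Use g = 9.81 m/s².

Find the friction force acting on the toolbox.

Normal direction: N = m g cos θ + P sin θ = 1268 N.
Along the incline, the net driving force (taking up-slope positive) is P cos θ − m g sin θ = 812.3 − 461.1 = 351.3 N, so equilibrium requires friction f = -351.3 N (down-slope).
The limit of static friction is μ_s N = 240.8 N.
|f_req| = 351.3 > 240.8 N → the toolbox slides up the incline; f = μ_k N = 0.09 × 1268 = 114 N.

f ≈ 114 N (down the incline)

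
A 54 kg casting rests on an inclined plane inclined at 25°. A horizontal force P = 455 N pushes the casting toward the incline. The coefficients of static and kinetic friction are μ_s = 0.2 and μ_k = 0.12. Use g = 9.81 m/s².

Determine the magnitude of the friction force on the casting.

f ≈ 80.7 N (down the incline)

The horizontal push has a component P sin θ into the surface, so N = m g cos θ + P sin θ = 480.1 + 192.3 = 672.4 N.
Along the incline, the net driving force (taking up-slope positive) is P cos θ − m g sin θ = 412.4 − 223.9 = 188.5 N, so equilibrium requires friction f = -188.5 N (down-slope).
Maximum static friction: μ_s N = 0.2 × 672.4 = 134.5 N.
The required 188.5 N exceeds the static limit, so the casting slides up-slope and f = μ_k N = 0.12×672.4 = 80.7 N.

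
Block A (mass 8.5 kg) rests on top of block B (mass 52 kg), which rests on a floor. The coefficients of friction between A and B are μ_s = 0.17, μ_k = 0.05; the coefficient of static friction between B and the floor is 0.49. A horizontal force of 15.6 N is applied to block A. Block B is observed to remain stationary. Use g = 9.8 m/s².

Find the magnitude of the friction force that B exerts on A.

Between the blocks, N₁ = m_A g = 83.3 N.
So the A–B interface can sustain at most μ_s N₁ = 14.16 N of static friction.
Since P = 15.6 N > 14.16 N, A slides on B; the A–B friction is kinetic: f₁ = μ_k N₁ = 0.05×83.3 = 4.17 N.
By Newton's third law B feels 4.17 N forward from A. With B stationary, the floor's static friction on B balances it: f₂ = 4.17 N (well within μ_s(m_A+m_B)g = 290.5 N).

f ≈ 4.17 N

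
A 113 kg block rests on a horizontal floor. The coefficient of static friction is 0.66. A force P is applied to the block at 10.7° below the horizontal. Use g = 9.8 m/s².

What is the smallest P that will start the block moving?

P ≈ 850 N

N = m g + P sin α (the push presses the block into the horizontal floor).
At impending slip, P cos α = μ_s N = μ_s (m g + P sin α).
Solving: P (cos α − μ_s sin α) = μ_s m g → P = 0.66×1110/(cos 10.7° − 0.66 sin 10.7°) = 731/0.8601 = 850 N.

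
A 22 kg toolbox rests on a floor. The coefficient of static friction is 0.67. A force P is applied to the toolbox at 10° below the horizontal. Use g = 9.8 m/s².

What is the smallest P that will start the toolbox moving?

P ≈ 166 N

N = m g + P sin α (the push presses the toolbox into the floor).
At impending slip, P cos α = μ_s N = μ_s (m g + P sin α).
Solving: P (cos α − μ_s sin α) = μ_s m g → P = 0.67×216/(cos 10° − 0.67 sin 10°) = 144/0.8685 = 166 N.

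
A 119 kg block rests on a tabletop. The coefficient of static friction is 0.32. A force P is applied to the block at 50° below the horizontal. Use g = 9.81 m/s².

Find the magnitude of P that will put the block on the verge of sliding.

N = m g + P sin α (the push presses the block into the tabletop).
At impending slip, P cos α = μ_s N = μ_s (m g + P sin α).
Solving: P (cos α − μ_s sin α) = μ_s m g → P = 0.32×1170/(cos 50° − 0.32 sin 50°) = 374/0.3977 = 939 N.

P ≈ 939 N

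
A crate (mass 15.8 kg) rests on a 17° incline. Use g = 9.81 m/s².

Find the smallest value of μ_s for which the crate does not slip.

μ_s,min ≈ 0.306

At the slip threshold m g sin θ = μ_s m g cos θ, so μ_s,min = tan θ.
μ_s,min = tan 17° = 0.306.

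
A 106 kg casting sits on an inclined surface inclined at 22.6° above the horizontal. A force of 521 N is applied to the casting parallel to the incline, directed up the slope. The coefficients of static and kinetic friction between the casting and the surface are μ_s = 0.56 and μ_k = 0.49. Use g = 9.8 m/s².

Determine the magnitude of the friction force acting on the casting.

f ≈ 122 N (down the incline)

The normal reaction is N = m g cos θ = 959 N.
For equilibrium along the incline the friction force must supply f = m g sin θ − P = 399.2 − 521 = -121.8 N (positive meaning up-slope).
The static-friction ceiling is μ_s N = 0.56 × 959 = 537.1 N.
Since |-121.8| ≤ 537.1 N, the casting remains in static equilibrium and friction takes exactly the required value.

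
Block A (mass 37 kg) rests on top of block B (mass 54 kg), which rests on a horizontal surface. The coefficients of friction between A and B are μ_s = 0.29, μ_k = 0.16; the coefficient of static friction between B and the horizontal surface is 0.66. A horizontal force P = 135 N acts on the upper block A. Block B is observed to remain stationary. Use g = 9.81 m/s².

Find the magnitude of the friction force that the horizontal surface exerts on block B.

Normal force at the A–B interface: N₁ = m_A g = 363 N.
So the A–B interface can sustain at most μ_s N₁ = 105.3 N of static friction.
P = 135 N exceeds that limit, so A slips over B and the interface friction becomes kinetic: f₁ = μ_k N₁ = 0.16×363 = 58.1 N.
B experiences an equal 58.1 N forward from A (third law). B is in equilibrium, so the floor supplies f₂ = 58.1 N of static friction (limit μ_s(m_A+m_B)g = 589.2 N, not exceeded).

f ≈ 58.1 N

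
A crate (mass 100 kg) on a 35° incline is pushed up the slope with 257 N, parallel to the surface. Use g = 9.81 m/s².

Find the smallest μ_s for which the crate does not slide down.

N = m g cos θ = 803.6 N.
Friction must make up the shortfall along the incline: f = m g sin θ − P = 562.7 − 257 = 305.7 N.
At the threshold f = μ_s N, so μ_s,min = 305.7/803.6 = 0.38.

μ_s,min ≈ 0.38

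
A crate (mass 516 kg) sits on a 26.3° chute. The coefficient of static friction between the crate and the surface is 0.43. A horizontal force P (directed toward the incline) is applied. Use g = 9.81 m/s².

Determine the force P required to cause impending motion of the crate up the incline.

P ≈ 5940 N

At impending motion up the slope, friction acts down-slope at its limit: f = μ_s N.
Perpendicular to the incline: N = m g cos θ + P sin θ.
Along the incline: P cos θ = m g sin θ + μ_s N = m g sin θ + μ_s (m g cos θ + P sin θ).
Solving, P (cos θ − μ_s sin θ) = m g (sin θ + μ_s cos θ), so P = 516×9.81×(sin 26.3° + 0.43 cos 26.3°)/(cos 26.3° − 0.43 sin 26.3°) = 5060×0.8286/0.706 = 5940 N.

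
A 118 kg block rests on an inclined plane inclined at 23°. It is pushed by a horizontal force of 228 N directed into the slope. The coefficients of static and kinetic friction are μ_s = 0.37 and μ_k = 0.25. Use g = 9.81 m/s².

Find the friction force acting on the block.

The horizontal push has a component P sin θ into the surface, so N = m g cos θ + P sin θ = 1066 + 89.09 = 1155 N.
Along the incline, the net driving force (taking up-slope positive) is P cos θ − m g sin θ = 209.9 − 452.3 = -242.4 N, so equilibrium requires friction f = 242.4 N (up-slope).
Maximum static friction: μ_s N = 0.37 × 1155 = 427.2 N.
Since 242.4 N is within the 427.2 N limit, the block stays put and friction is exactly 242 N.

f ≈ 242 N (up the incline)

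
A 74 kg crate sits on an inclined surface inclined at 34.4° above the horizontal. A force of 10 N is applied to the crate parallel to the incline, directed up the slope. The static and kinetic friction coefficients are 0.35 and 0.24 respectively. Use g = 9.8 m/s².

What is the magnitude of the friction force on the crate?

Perpendicular to the surface, N = m g cos θ = 74·9.8·cos 34.4° = 598.4 N.
For equilibrium along the incline the friction force must supply f = m g sin θ − P = 409.7 − 10 = 399.7 N (positive meaning up-slope).
Static friction can supply at most μ_s N = 209.4 N.
Since |399.7| > 209.4 N, static friction cannot hold it; the crate slides down the incline and kinetic friction applies: f = μ_k N = 0.24 × 598.4 = 144 N.

f ≈ 144 N (up the incline)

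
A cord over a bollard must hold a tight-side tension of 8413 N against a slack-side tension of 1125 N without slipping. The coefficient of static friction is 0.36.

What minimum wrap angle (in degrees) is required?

β_min ≈ 320°

T₂/T₁ = e^{μβ} → β = ln(T₂/T₁)/μ.
β = ln(8413/1125)/0.36 = 2.012/0.36 = 5.589 rad.
In degrees: β = 5.589 × 180/π = 320°.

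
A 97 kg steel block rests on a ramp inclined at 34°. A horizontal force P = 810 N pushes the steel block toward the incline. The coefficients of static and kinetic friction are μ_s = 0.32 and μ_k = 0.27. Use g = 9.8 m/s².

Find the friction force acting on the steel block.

f ≈ 140 N (down the incline)

Resolve perpendicular to the incline: N = m g cos θ + P sin θ = 97×9.8×cos 34° + 810×sin 34° = 1241 N.
Along the incline, the net driving force (taking up-slope positive) is P cos θ − m g sin θ = 671.5 − 531.6 = 140 N, so equilibrium requires friction f = -140 N (down-slope).
Maximum static friction: μ_s N = 0.32 × 1241 = 397.1 N.
|f_req| = 140 ≤ 397.1 N → the steel block is in equilibrium; friction equals the required value.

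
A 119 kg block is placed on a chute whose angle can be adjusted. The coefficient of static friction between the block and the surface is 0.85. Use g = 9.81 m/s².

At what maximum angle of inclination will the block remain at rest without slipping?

At the slip threshold, m g sin θ = μ_s · m g cos θ, so tan θ = μ_s.
θ_max = arctan(0.85) = 40.4°.

θ_max ≈ 40.4°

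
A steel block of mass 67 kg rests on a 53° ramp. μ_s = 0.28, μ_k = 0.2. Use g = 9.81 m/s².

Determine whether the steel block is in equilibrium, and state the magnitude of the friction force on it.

f ≈ 79.1 N

N = m g cos θ = 396 N.
Down-slope weight component: m g sin θ = 525 N.
μ_s N = 111 N.
525 > 111 N, so it slides; kinetic friction f = μ_k N = 0.2×396 = 79.1 N.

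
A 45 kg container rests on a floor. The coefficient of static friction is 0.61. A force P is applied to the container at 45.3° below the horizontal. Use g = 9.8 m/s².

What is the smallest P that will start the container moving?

N = m g + P sin α (the push presses the container into the floor).
At impending slip, P cos α = μ_s N = μ_s (m g + P sin α).
Solving: P (cos α − μ_s sin α) = μ_s m g → P = 0.61×441/(cos 45.3° − 0.61 sin 45.3°) = 269/0.2698 = 997 N.

P ≈ 997 N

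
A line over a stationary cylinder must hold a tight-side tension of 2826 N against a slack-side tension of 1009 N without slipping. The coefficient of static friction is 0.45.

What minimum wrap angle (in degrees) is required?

β_min ≈ 131°

T₂/T₁ = e^{μβ} → β = ln(T₂/T₁)/μ.
β = ln(2826/1009)/0.45 = 1.03/0.45 = 2.289 rad.
In degrees: β = 2.289 × 180/π = 131°.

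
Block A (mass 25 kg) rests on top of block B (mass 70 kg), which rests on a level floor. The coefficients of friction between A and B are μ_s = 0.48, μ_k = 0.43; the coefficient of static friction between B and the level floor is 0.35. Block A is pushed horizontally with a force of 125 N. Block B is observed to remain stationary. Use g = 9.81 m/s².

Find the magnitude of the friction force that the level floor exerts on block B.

f ≈ 105 N

Between the blocks, N₁ = m_A g = 245.2 N.
Maximum static friction on A from B: μ_s N₁ = 0.48×245.2 = 117.7 N.
P = 125 N exceeds that limit, so A slips over B and the interface friction becomes kinetic: f₁ = μ_k N₁ = 0.43×245.2 = 105 N.
By Newton's third law B feels 105 N forward from A. With B stationary, the floor's static friction on B balances it: f₂ = 105 N (well within μ_s(m_A+m_B)g = 326.2 N).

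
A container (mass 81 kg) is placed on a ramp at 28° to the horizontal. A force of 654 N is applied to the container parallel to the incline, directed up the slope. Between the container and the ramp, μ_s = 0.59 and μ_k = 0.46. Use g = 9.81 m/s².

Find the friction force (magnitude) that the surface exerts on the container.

f ≈ 281 N (down the incline)

Perpendicular to the surface, N = m g cos θ = 81·9.81·cos 28° = 701.6 N.
For equilibrium along the incline the friction force must supply f = m g sin θ − P = 373 − 654 = -281 N (positive meaning up-slope).
Static friction can supply at most μ_s N = 413.9 N.
Since |-281| ≤ 413.9 N, no slip — friction simply equals what equilibrium demands.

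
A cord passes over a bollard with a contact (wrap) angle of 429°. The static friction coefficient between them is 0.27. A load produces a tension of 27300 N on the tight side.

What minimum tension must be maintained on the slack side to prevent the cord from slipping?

T_min ≈ 3620 N

Capstan equation at impending slip: T_tight/T_slack = e^{μβ}.
β = 429° = 7.487 rad; e^{μβ} = e^{0.27×7.487} = 7.551.
T_slack = T_tight / e^{μβ} = 27300 / 7.551 = 3620 N.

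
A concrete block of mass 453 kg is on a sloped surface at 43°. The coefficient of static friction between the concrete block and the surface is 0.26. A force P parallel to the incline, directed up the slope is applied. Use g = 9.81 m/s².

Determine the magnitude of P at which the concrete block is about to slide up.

At impending motion up the slope, friction acts down-slope at its limit: f = μ_s N.
P is parallel to the surface, so N = m g cos θ = 3250 N.
Along the incline: P = m g sin θ + μ_s N = 3030 + 0.26×3250 = 3880 N.

P ≈ 3880 N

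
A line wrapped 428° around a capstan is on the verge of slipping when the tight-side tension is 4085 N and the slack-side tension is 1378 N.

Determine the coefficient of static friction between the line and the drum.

T₂/T₁ = e^{μβ} → μ = ln(T₂/T₁)/β.
β = 428° = 7.47 rad.
μ = ln(4085/1378)/7.47 = ln(2.964)/7.47 = 0.145.

μ ≈ 0.145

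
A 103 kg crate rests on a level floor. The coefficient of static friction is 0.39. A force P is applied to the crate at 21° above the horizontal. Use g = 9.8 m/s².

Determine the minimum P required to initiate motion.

N = m g − P sin α (the pull lifts the crate).
At impending slip, P cos α = μ_s N = μ_s (m g − P sin α).
Solving: P (cos α + μ_s sin α) = μ_s m g → P = 0.39×1010/(cos 21° + 0.39 sin 21°) = 394/1.073 = 367 N.

P ≈ 367 N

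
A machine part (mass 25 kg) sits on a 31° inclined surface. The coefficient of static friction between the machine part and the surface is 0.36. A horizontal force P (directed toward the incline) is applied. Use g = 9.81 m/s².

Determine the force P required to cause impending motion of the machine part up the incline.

P ≈ 301 N

At impending motion up the slope, friction acts down-slope at its limit: f = μ_s N.
Perpendicular to the incline: N = m g cos θ + P sin θ.
Along the incline: P cos θ = m g sin θ + μ_s N = m g sin θ + μ_s (m g cos θ + P sin θ).
Solving, P (cos θ − μ_s sin θ) = m g (sin θ + μ_s cos θ), so P = 25×9.81×(sin 31° + 0.36 cos 31°)/(cos 31° − 0.36 sin 31°) = 245×0.8236/0.6718 = 301 N.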